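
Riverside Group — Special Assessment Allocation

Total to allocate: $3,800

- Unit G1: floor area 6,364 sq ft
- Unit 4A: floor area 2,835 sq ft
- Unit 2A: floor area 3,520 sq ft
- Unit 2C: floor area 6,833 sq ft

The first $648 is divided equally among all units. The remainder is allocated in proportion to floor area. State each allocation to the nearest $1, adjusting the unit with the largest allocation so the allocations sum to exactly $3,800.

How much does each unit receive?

Unit G1: $1,188 | Unit 4A: $619 | Unit 2A: $729 | Unit 2C: $1,264

First tranche $648 split equally: $162 each.
Remainder $3,152 by floor area (total 19,552): Unit G1 1,025.95 → $1,026; Unit 4A 457.03 → $457; Unit 2A 567.46 → $567; Unit 2C 1,101.56 → $1,102.
Totals: Unit G1 $162 + $1,026 = $1,188; Unit 4A $162 + $457 = $619; Unit 2A $162 + $567 = $729; Unit 2C $162 + $1,102 = $1,264.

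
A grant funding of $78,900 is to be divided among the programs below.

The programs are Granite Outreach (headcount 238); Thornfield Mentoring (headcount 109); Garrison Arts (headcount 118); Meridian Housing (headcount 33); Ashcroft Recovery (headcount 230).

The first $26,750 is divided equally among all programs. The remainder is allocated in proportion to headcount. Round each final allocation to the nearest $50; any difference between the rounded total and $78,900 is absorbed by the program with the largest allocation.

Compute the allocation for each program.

First tranche $26,750 split equally: $5,350 each.
Remainder $52,150 by headcount (total 728): Granite Outreach 17,049.04 → $17,050; Thornfield Mentoring 7,808.17 → $7,800; Garrison Arts 8,452.88 → $8,450; Meridian Housing 2,363.94 → $2,350; Ashcroft Recovery 16,475.96 → $16,500.
Totals: Granite Outreach $5,350 + $17,050 = $22,400; Thornfield Mentoring $5,350 + $7,800 = $13,150; Garrison Arts $5,350 + $8,450 = $13,800; Meridian Housing $5,350 + $2,350 = $7,700; Ashcroft Recovery $5,350 + $16,500 = $21,850.

Granite Outreach: $22,400 | Thornfield Mentoring: $13,150 | Garrison Arts: $13,800 | Meridian Housing: $7,700 | Ashcroft Recovery: $21,850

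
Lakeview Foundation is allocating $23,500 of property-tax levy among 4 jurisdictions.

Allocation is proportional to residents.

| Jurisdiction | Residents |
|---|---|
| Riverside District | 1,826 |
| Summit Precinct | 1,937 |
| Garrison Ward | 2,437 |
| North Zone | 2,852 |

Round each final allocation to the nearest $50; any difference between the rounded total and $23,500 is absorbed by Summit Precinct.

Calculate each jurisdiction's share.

Total residents = 9,052.
Unrounded shares: Riverside District 1,826/9,052 × $23,500 = 4,740.50; Summit Precinct 1,937/9,052 × $23,500 = 5,028.67; Garrison Ward 2,437/9,052 × $23,500 = 6,326.72; North Zone 2,852/9,052 × $23,500 = 7,404.11.
At nearest $50: Riverside District $4,750; Summit Precinct $5,050; Garrison Ward $6,350; North Zone $7,400. Sum = $23,550.
Difference $23,500 − $23,550 = −$50 applied to Summit Precinct: Summit Precinct becomes $5,000.

Riverside District: $4,750; Summit Precinct: $5,000; Garrison Ward: $6,350; North Zone: $7,400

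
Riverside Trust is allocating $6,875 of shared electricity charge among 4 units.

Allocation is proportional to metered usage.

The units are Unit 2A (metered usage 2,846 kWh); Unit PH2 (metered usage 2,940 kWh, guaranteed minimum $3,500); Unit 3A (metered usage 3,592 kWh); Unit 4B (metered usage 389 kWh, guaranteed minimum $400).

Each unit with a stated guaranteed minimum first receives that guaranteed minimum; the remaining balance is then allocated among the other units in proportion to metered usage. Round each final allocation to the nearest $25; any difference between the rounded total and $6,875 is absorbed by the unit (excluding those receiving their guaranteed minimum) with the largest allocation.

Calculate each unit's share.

Unit 2A: $1,325 | Unit PH2: $3,500 | Unit 3A: $1,650 | Unit 4B: $400

Fund the minimums — Unit PH2 $3,500; Unit 4B $400. Balance $2,975.
Balance split over remaining metered usage 6,438: Unit 2A 1,315.14 → $1,325; Unit 3A 1,659.86 → $1,650.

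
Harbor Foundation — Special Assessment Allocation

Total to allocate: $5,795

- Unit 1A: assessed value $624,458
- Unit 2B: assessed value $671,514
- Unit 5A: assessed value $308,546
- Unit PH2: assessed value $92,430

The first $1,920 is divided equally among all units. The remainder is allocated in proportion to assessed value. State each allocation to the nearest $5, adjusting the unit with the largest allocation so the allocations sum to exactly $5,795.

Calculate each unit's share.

Unit 1A: $1,905; Unit 2B: $2,015; Unit 5A: $1,185; Unit PH2: $690

Equal tier: $1,920 ÷ 4 = $480 apiece.
Remainder $3,875 by assessed value (total 1,696,948): Unit 1A 1,425.96 → $1,425; Unit 2B 1,533.41 → $1,535; Unit 5A 704.57 → $705; Unit PH2 211.06 → $210.
Totals: Unit 1A $480 + $1,425 = $1,905; Unit 2B $480 + $1,535 = $2,015; Unit 5A $480 + $705 = $1,185; Unit PH2 $480 + $210 = $690.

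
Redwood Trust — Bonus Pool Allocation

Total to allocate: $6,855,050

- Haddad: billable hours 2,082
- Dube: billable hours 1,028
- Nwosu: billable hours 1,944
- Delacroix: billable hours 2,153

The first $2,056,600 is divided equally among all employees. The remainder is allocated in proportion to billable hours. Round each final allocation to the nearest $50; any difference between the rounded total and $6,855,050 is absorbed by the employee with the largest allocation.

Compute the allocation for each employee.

$2,056,600 shared equally gives $514,150 per employee.
Remainder $4,798,450 by billable hours (total 7,207): Haddad 1,386,204.09 → $1,386,200; Dube 684,446.59 → $684,450; Nwosu 1,294,323.13 → $1,294,300; Delacroix 1,433,476.18 → $1,433,500.
Totals: Haddad $514,150 + $1,386,200 = $1,900,350; Dube $514,150 + $684,450 = $1,198,600; Nwosu $514,150 + $1,294,300 = $1,808,450; Delacroix $514,150 + $1,433,500 = $1,947,650.

Haddad: $1,900,350 · Dube: $1,198,600 · Nwosu: $1,808,450 · Delacroix: $1,947,650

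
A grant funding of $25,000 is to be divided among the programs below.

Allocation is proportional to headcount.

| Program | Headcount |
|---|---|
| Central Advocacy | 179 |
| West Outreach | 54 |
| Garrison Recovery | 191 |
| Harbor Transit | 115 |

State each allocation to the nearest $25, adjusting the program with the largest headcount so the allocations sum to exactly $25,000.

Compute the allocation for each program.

Sum of headcount: 539.
Raw shares: Central Advocacy 179/539 × $25,000 = 8,302.41; West Outreach 54/539 × $25,000 = 2,504.64; Garrison Recovery 191/539 × $25,000 = 8,859.00; Harbor Transit 115/539 × $25,000 = 5,333.95.
After rounding ($25): Central Advocacy $8,300; West Outreach $2,500; Garrison Recovery $8,850; Harbor Transit $5,325. Sum = $24,975.
Difference $25,000 − $24,975 = +$25 applied to largest headcount (Garrison Recovery): Garrison Recovery becomes $8,875.

Central Advocacy: $8,300 | West Outreach: $2,500 | Garrison Recovery: $8,875 | Harbor Transit: $5,325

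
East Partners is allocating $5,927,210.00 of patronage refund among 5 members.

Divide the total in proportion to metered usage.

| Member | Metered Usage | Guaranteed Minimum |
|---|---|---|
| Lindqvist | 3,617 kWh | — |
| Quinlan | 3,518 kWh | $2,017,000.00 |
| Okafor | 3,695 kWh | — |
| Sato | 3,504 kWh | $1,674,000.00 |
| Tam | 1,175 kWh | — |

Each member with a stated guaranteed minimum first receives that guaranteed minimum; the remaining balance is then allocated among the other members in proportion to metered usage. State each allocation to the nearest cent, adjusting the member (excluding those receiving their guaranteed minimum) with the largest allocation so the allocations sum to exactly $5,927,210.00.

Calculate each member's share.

Guaranteed amounts: Quinlan $2,017,000.00; Sato $1,674,000.00. Remaining pool $2,236,210.00.
Remaining pool split over remaining metered usage 8,487: Lindqvist 953,030.7023 → $953,030.70; Okafor 973,582.6499 → $973,582.65; Tam 309,596.6478 → $309,596.65.

Lindqvist: $953,030.70; Quinlan: $2,017,000.00; Okafor: $973,582.65; Sato: $1,674,000.00; Tam: $309,596.65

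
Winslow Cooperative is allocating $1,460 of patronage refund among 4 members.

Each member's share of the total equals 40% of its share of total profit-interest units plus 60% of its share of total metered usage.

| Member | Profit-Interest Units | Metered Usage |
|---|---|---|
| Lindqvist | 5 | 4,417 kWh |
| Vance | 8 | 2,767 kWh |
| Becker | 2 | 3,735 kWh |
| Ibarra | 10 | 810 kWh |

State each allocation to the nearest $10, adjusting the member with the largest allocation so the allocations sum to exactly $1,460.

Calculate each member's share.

Lindqvist: $450; Vance: $390; Becker: $330; Ibarra: $290

Profit-interest units total 25; metered usage total 11,729.
Blended shares (40% profit-interest units + 60% metered usage): Lindqvist 0.3060; Vance 0.2695; Becker 0.2231; Ibarra 0.2014.
Raw shares: Lindqvist 446.69; Vance 393.54; Becker 325.67; Ibarra 294.10.
Rounded to nearest $10: Lindqvist $450; Vance $390; Becker $330; Ibarra $290. Sum = $1,460.
Sum already equals the total — no adjustment.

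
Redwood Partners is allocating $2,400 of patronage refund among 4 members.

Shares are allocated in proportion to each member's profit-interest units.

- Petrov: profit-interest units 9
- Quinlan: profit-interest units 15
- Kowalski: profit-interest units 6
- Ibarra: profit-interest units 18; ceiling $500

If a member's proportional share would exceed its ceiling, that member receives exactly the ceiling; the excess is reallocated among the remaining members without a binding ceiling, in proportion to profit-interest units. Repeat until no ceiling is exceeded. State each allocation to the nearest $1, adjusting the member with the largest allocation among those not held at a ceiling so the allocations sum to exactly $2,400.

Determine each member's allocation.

Profit-interest units total: 48.
Pro-rata shares before constraints: Petrov 450.00; Quinlan 750.00; Kowalski 300.00; Ibarra 900.00.
Capped: Ibarra ($500); balance $1,900 reallocated over remaining profit-interest units 30.
Remaining shares: Petrov 570.00 → $570; Quinlan 950.00 → $950; Kowalski 380.00 → $380.

Petrov: $570; Quinlan: $950; Kowalski: $380; Ibarra: $500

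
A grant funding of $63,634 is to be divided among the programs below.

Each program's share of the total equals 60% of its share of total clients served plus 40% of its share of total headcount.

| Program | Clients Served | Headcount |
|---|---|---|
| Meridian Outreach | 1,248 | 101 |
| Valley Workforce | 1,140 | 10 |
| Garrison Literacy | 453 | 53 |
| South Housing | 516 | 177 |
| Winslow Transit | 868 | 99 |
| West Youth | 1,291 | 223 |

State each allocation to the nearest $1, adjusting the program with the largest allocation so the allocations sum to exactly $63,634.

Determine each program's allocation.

Clients served total 5,516; headcount total 663.
Blended shares (60% clients served + 40% headcount): Meridian Outreach 0.1967; Valley Workforce 0.1300; Garrison Literacy 0.0813; South Housing 0.1629; Winslow Transit 0.1541; West Youth 0.2750.
Raw shares: Meridian Outreach 12,515.90; Valley Workforce 8,274.72; Garrison Literacy 5,170.31; South Housing 10,366.93; Winslow Transit 9,808.85; West Youth 17,497.30.
At nearest $1: Meridian Outreach $12,516; Valley Workforce $8,275; Garrison Literacy $5,170; South Housing $10,367; Winslow Transit $9,809; West Youth $17,497. Sum = $63,634.
Sum already equals the total — no adjustment.

Meridian Outreach: $12,516 | Valley Workforce: $8,275 | Garrison Literacy: $5,170 | South Housing: $10,367 | Winslow Transit: $9,809 | West Youth: $17,497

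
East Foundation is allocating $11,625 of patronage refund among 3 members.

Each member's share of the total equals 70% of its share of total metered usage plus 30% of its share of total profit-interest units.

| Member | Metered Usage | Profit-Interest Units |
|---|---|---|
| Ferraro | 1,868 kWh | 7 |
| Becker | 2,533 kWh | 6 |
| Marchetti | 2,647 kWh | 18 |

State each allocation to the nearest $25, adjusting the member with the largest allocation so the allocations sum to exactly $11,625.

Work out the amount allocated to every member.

Ferraro: $2,950 | Becker: $3,600 | Marchetti: $5,075

Totals — metered usage 7,048, profit-interest units 31.
Blended shares (70% metered usage + 30% profit-interest units): Ferraro 0.2533; Becker 0.3096; Marchetti 0.4371.
Pro-rata amounts: Ferraro 2,944.26; Becker 3,599.56; Marchetti 5,081.18.
At nearest $25: Ferraro $2,950; Becker $3,600; Marchetti $5,075. Sum = $11,625.
Sum already equals the total — no adjustment.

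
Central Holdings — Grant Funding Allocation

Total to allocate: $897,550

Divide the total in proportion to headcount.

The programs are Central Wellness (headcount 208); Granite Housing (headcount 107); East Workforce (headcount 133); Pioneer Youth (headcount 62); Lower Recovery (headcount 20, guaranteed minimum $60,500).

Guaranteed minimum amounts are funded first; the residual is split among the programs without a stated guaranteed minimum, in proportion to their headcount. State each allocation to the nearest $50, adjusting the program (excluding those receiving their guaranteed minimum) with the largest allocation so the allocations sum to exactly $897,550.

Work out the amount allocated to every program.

Central Wellness: $341,400 · Granite Housing: $175,600 · East Workforce: $218,300 · Pioneer Youth: $101,750 · Lower Recovery: $60,500

Minimums first: Lower Recovery $60,500. Balance $837,050.
Balance split over remaining headcount 510: Central Wellness 341,385.10 → $341,400; Granite Housing 175,616.37 → $175,600; East Workforce 218,289.51 → $218,300; Pioneer Youth 101,759.02 → $101,750.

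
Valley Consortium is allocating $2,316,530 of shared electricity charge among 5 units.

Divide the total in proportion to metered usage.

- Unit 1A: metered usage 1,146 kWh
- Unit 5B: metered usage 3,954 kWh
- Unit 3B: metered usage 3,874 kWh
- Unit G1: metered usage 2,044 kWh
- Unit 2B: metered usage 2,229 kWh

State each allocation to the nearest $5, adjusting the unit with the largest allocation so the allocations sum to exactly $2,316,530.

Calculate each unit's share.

Total metered usage = 13,247.
Proportional shares: Unit 1A 1,146/13,247 × $2,316,530 = 200,403.37; Unit 5B 3,954/13,247 × $2,316,530 = 691,444.07; Unit 3B 3,874/13,247 × $2,316,530 = 677,454.31; Unit G1 2,044/13,247 × $2,316,530 = 357,438.46; Unit 2B 2,229/13,247 × $2,316,530 = 389,789.79.
After rounding ($5): Unit 1A $200,405; Unit 5B $691,445; Unit 3B $677,455; Unit G1 $357,440; Unit 2B $389,790. Sum = $2,316,535.
Difference $2,316,530 − $2,316,535 = −$5 applied to largest allocation (Unit 5B): Unit 5B becomes $691,440.

Unit 1A: $200,405 | Unit 5B: $691,440 | Unit 3B: $677,455 | Unit G1: $357,440 | Unit 2B: $389,790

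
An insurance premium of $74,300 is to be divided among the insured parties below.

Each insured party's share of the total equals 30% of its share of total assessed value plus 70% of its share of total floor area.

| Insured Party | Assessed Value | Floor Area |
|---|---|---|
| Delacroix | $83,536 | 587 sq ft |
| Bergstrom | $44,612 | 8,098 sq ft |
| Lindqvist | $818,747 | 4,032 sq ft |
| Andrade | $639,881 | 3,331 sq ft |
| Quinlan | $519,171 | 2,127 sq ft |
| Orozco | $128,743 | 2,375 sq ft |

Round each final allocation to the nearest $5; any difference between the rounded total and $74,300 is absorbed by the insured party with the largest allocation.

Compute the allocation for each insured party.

Delacroix: $2,320; Bergstrom: $20,940; Lindqvist: $18,370; Andrade: $14,815; Quinlan: $10,560; Orozco: $7,295

Assessed value total 2,234,690; floor area total 20,550.
Combined weights (30% assessed value + 70% floor area): Delacroix 0.0312; Bergstrom 0.2818; Lindqvist 0.2473; Andrade 0.1994; Quinlan 0.1421; Orozco 0.0982.
Raw shares: Delacroix 2,318.87; Bergstrom 20,940.21; Lindqvist 18,371.21; Andrade 14,812.95; Quinlan 10,561.72; Orozco 7,295.04.
After rounding ($5): Delacroix $2,320; Bergstrom $20,940; Lindqvist $18,370; Andrade $14,815; Quinlan $10,560; Orozco $7,295. Sum = $74,300.
No rounding difference to absorb.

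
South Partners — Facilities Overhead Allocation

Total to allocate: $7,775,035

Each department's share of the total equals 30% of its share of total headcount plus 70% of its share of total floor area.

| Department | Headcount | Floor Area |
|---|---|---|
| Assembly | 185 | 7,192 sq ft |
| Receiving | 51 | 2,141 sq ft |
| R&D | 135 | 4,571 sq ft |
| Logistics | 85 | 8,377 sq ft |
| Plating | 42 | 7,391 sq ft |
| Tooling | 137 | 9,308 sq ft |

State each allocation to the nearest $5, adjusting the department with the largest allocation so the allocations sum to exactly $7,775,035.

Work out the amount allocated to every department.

Headcount total 635; floor area total 38,980.
Blended shares (30% headcount + 70% floor area): Assembly 0.2166; Receiving 0.0625; R&D 0.1459; Logistics 0.1906; Plating 0.1526; Tooling 0.2319.
Unrounded shares: Assembly 1,683,722.60; Receiving 486,269.43; R&D 1,134,107.13; Logistics 1,481,851.98; Plating 1,186,233.66; Tooling 1,802,850.20.
After rounding ($5): Assembly $1,683,725; Receiving $486,270; R&D $1,134,105; Logistics $1,481,850; Plating $1,186,235; Tooling $1,802,850. Sum = $7,775,035.
Rounded total matches; no reconciliation needed.

Assembly: $1,683,725 · Receiving: $486,270 · R&D: $1,134,105 · Logistics: $1,481,850 · Plating: $1,186,235 · Tooling: $1,802,850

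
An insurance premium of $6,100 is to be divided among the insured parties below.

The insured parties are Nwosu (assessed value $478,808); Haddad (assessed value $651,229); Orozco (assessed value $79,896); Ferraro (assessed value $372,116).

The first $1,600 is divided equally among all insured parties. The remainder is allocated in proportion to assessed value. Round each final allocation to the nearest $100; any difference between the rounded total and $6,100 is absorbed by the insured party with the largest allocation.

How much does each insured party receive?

Nwosu: $1,800 · Haddad: $2,200 · Orozco: $600 · Ferraro: $1,500

Equal tier: $1,600 ÷ 4 = $400 apiece.
Remainder $4,500 by assessed value (total 1,582,049): Nwosu 1,361.93 → $1,400; Haddad 1,852.36 → $1,900; Orozco 227.26 → $200; Ferraro 1,058.45 → $1,100.
Rounding difference −$100 on remainder applied to Haddad.
Totals: Nwosu $400 + $1,400 = $1,800; Haddad $400 + $1,800 = $2,200; Orozco $400 + $200 = $600; Ferraro $400 + $1,100 = $1,500.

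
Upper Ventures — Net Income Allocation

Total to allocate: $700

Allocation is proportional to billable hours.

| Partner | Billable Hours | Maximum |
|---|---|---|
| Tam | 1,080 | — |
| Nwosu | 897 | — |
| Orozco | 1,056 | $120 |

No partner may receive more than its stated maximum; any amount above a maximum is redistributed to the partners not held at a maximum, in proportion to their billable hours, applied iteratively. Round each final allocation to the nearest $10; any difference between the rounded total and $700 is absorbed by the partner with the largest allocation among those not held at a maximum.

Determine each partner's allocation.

Tam: $320 · Nwosu: $260 · Orozco: $120

Billable hours total: 3,033.
Unconstrained shares: Tam 249.26; Nwosu 207.02; Orozco 243.72.
Held at cap: Orozco ($120); balance $580 reallocated over remaining billable hours 1,977.
Shares after redistribution: Tam 316.84 → $320; Nwosu 263.16 → $260.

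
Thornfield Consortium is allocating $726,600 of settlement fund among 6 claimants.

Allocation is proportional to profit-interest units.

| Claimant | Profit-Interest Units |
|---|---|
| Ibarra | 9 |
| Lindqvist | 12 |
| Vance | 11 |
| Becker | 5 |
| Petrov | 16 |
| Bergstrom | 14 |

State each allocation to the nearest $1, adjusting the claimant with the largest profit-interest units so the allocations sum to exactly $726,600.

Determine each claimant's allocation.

Ibarra: $97,603 · Lindqvist: $130,137 · Vance: $119,293 · Becker: $54,224 · Petrov: $173,516 · Bergstrom: $151,827

Sum of profit-interest units: 9 + 12 + 11 + 5 + 16 + 14 = 67.
Pro-rata amounts: Ibarra 97,602.99; Lindqvist 130,137.31; Vance 119,292.54; Becker 54,223.88; Petrov 173,516.42; Bergstrom 151,826.87.
Rounded to nearest $1: Ibarra $97,603; Lindqvist $130,137; Vance $119,293; Becker $54,224; Petrov $173,516; Bergstrom $151,827. Sum = $726,600.
Rounded total matches; no reconciliation needed.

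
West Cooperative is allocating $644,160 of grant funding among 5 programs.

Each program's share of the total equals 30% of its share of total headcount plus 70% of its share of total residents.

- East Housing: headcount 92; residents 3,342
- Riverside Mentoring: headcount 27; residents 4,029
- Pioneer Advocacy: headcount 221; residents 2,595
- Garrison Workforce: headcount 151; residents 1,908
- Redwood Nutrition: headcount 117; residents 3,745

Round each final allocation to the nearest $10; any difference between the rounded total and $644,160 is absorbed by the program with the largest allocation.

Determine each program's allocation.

Totals — headcount 608, residents 15,619.
Composite weights (30% headcount + 70% residents): East Housing 0.1952; Riverside Mentoring 0.1939; Pioneer Advocacy 0.2253; Garrison Workforce 0.1600; Redwood Nutrition 0.2256.
Proportional shares: East Housing 125,723.19; Riverside Mentoring 124,896.77; Pioneer Advocacy 145,159.34; Garrison Workforce 103,077.08; Redwood Nutrition 145,303.63.
At nearest $10: East Housing $125,720; Riverside Mentoring $124,900; Pioneer Advocacy $145,160; Garrison Workforce $103,080; Redwood Nutrition $145,300. Sum = $644,160.
Sum already equals the total — no adjustment.

East Housing: $125,720; Riverside Mentoring: $124,900; Pioneer Advocacy: $145,160; Garrison Workforce: $103,080; Redwood Nutrition: $145,300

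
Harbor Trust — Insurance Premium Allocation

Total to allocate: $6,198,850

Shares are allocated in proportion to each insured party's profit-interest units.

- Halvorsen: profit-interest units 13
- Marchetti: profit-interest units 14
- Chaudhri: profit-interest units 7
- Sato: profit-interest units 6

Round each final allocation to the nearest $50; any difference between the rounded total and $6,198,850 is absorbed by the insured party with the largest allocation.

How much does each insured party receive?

Profit-interest units total: 40.
Proportional shares: Halvorsen 13/40 × $6,198,850 = 2,014,626.25; Marchetti 14/40 × $6,198,850 = 2,169,597.50; Chaudhri 7/40 × $6,198,850 = 1,084,798.75; Sato 6/40 × $6,198,850 = 929,827.50.
At nearest $50: Halvorsen $2,014,650; Marchetti $2,169,600; Chaudhri $1,084,800; Sato $929,850. Sum = $6,198,900.
Difference $6,198,850 − $6,198,900 = −$50 applied to largest allocation (Marchetti): Marchetti becomes $2,169,550.

Halvorsen: $2,014,650 · Marchetti: $2,169,550 · Chaudhri: $1,084,800 · Sato: $929,850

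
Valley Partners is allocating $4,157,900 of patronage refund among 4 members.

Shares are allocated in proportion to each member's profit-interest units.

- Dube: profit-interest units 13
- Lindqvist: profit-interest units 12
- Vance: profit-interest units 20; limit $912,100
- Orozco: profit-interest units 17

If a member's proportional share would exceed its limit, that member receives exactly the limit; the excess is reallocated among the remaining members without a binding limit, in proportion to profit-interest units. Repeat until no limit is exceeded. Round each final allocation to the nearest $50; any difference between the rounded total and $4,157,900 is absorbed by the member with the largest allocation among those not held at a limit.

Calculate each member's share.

Dube: $1,004,650 · Lindqvist: $927,350 · Vance: $912,100 · Orozco: $1,313,800

Sum of profit-interest units: 62.
Proportional shares (ignoring caps): Dube 871,817.74; Lindqvist 804,754.84; Vance 1,341,258.06; Orozco 1,140,069.35.
Cap binds for Vance ($912,100); residual $3,245,800 reallocated over remaining profit-interest units 42.
Shares after redistribution: Dube 1,004,652.38 → $1,004,650; Lindqvist 927,371.43 → $927,350; Orozco 1,313,776.19 → $1,313,800.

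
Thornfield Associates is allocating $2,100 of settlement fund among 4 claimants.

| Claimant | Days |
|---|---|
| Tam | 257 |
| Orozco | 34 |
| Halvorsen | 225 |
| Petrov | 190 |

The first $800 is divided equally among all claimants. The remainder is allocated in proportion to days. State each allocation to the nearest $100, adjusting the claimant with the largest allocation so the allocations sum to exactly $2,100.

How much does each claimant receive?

$800 shared equally gives $200 per claimant.
Remainder $1,300 by days (total 706): Tam 473.23 → $500; Orozco 62.61 → $100; Halvorsen 414.31 → $400; Petrov 349.86 → $300.
Totals: Tam $200 + $500 = $700; Orozco $200 + $100 = $300; Halvorsen $200 + $400 = $600; Petrov $200 + $300 = $500.

Tam: $700 · Orozco: $300 · Halvorsen: $600 · Petrov: $500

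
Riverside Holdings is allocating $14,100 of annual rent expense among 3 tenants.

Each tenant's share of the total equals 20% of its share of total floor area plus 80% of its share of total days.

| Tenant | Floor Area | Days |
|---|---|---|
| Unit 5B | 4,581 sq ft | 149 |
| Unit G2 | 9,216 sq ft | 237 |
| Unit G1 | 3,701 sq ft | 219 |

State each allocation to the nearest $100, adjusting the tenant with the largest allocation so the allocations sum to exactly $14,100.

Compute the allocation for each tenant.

Unit 5B: $3,500 · Unit G2: $5,900 · Unit G1: $4,700

Totals — floor area 17,498, days 605.
Composite weights (20% floor area + 80% days): Unit 5B 0.2494; Unit G2 0.4187; Unit G1 0.3319.
Raw shares: Unit 5B 3,516.33; Unit G2 5,904.04; Unit G1 4,679.63.
Rounded to nearest $100: Unit 5B $3,500; Unit G2 $5,900; Unit G1 $4,700. Sum = $14,100.
Rounded total matches; no reconciliation needed.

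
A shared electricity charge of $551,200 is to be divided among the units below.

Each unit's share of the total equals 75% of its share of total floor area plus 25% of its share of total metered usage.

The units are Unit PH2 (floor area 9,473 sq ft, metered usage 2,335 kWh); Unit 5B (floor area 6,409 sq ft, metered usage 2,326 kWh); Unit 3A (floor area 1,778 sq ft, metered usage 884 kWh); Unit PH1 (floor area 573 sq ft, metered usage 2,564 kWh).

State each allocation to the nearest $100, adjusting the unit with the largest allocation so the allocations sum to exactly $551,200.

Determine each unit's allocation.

Unit PH2: $254,500 | Unit 5B: $184,800 | Unit 3A: $55,300 | Unit PH1: $56,600

Floor area total 18,233; metered usage total 8,109.
Combined weights (75% floor area + 25% metered usage): Unit PH2 0.4617; Unit 5B 0.3353; Unit 3A 0.1004; Unit PH1 0.1026.
Pro-rata amounts: Unit PH2 254,462.73; Unit 5B 184,839.18; Unit 3A 55,335.13; Unit PH1 56,562.97.
Rounded to nearest $100: Unit PH2 $254,500; Unit 5B $184,800; Unit 3A $55,300; Unit PH1 $56,600. Sum = $551,200.
Rounded total matches; no reconciliation needed.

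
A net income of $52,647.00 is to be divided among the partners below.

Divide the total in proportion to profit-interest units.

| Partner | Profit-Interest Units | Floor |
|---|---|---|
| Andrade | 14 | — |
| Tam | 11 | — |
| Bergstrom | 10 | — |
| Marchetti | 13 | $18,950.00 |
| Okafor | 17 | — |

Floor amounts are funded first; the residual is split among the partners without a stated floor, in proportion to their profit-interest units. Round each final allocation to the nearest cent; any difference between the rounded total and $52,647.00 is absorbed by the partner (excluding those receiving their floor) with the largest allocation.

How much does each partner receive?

Minimums first: Marchetti $18,950.00. Residual $33,697.00.
Residual split over remaining profit-interest units 52: Andrade 9,072.2692 → $9,072.27; Tam 7,128.2115 → $7,128.21; Bergstrom 6,480.1923 → $6,480.19; Okafor 11,016.3269 → $11,016.33.

Andrade: $9,072.27 | Tam: $7,128.21 | Bergstrom: $6,480.19 | Marchetti: $18,950.00 | Okafor: $11,016.33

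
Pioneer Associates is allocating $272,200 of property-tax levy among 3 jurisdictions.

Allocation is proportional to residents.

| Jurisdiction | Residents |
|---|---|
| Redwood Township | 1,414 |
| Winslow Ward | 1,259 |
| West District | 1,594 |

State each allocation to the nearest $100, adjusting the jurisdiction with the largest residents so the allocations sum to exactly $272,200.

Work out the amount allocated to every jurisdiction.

Redwood Township: $90,200; Winslow Ward: $80,300; West District: $101,700

Residents total: 1,414 + 1,259 + 1,594 = 4,267.
Unrounded shares: Redwood Township 90,201.73; Winslow Ward 80,313.99; West District 101,684.27.
At nearest $100: Redwood Township $90,200; Winslow Ward $80,300; West District $101,700. Sum = $272,200.
Sum already equals the total — no adjustment.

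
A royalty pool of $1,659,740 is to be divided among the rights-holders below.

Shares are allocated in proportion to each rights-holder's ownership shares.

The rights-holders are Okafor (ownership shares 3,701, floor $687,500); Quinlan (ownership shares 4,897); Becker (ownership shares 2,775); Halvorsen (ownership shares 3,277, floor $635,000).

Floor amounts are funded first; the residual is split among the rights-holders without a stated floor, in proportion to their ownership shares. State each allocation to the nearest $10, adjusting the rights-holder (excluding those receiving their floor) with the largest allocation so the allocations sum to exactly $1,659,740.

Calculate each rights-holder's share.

Guaranteed amounts: Okafor $687,500; Halvorsen $635,000. Balance $337,240.
Balance split over remaining ownership shares 7,672: Quinlan 215,258.64 → $215,260; Becker 121,981.36 → $121,980.

Okafor: $687,500; Quinlan: $215,260; Becker: $121,980; Halvorsen: $635,000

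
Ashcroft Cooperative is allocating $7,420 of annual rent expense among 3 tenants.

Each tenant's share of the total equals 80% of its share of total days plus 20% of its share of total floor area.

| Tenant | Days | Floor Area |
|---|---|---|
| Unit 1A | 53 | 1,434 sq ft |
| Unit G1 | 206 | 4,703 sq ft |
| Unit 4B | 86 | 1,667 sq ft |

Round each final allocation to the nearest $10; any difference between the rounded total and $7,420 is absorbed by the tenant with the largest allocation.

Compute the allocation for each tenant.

Totals — days 345, floor area 7,804.
Composite weights (80% days + 20% floor area): Unit 1A 0.1596; Unit G1 0.5982; Unit 4B 0.2421.
Proportional shares: Unit 1A 1,184.60; Unit G1 4,438.71; Unit 4B 1,796.69.
After rounding ($10): Unit 1A $1,180; Unit G1 $4,440; Unit 4B $1,800. Sum = $7,420.
No rounding difference to absorb.

Unit 1A: $1,180 · Unit G1: $4,440 · Unit 4B: $1,800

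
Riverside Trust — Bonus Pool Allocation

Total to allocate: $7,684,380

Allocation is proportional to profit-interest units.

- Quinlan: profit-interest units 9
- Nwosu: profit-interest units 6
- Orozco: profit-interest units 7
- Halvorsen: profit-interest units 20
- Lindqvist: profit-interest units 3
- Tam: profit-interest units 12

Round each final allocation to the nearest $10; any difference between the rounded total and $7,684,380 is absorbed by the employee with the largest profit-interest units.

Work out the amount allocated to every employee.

Quinlan: $1,213,320; Nwosu: $808,880; Orozco: $943,700; Halvorsen: $2,696,280; Lindqvist: $404,440; Tam: $1,617,760

Sum of profit-interest units: 57.
Pro-rata amounts: Quinlan 9/57 × $7,684,380 = 1,213,323.16; Nwosu 6/57 × $7,684,380 = 808,882.11; Orozco 7/57 × $7,684,380 = 943,695.79; Halvorsen 20/57 × $7,684,380 = 2,696,273.68; Lindqvist 3/57 × $7,684,380 = 404,441.05; Tam 12/57 × $7,684,380 = 1,617,764.21.
After rounding ($10): Quinlan $1,213,320; Nwosu $808,880; Orozco $943,700; Halvorsen $2,696,270; Lindqvist $404,440; Tam $1,617,760. Sum = $7,684,370.
Difference $7,684,380 − $7,684,370 = +$10 applied to largest profit-interest units (Halvorsen): Halvorsen becomes $2,696,280.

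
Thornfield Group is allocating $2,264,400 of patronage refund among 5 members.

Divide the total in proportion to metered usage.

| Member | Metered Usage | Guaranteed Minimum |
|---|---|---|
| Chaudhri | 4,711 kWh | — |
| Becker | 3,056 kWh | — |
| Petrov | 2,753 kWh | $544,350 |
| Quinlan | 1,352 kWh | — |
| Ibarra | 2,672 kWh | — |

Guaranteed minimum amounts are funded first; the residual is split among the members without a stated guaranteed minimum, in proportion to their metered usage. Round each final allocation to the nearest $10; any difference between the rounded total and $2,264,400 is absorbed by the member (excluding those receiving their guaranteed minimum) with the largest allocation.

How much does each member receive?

Chaudhri: $687,230 · Becker: $445,800 · Petrov: $544,350 · Quinlan: $197,230 · Ibarra: $389,790

Fund the minimums — Petrov $544,350. Residual $1,720,050.
Residual split over remaining metered usage 11,791: Chaudhri 687,232.26 → $687,230; Becker 445,803.82 → $445,800; Quinlan 197,227.34 → $197,230; Ibarra 389,786.58 → $389,790.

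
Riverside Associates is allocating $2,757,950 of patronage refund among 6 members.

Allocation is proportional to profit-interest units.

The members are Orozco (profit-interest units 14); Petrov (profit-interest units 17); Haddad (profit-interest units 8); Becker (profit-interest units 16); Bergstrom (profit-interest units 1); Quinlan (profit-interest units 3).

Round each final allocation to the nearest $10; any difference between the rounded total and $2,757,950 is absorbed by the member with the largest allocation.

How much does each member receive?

Orozco: $654,430 | Petrov: $794,670 | Haddad: $373,960 | Becker: $747,920 | Bergstrom: $46,740 | Quinlan: $140,230

Profit-interest units total: 59.
Raw shares: Orozco 14/59 × $2,757,950 = 654,428.81; Petrov 17/59 × $2,757,950 = 794,663.56; Haddad 8/59 × $2,757,950 = 373,959.32; Becker 16/59 × $2,757,950 = 747,918.64; Bergstrom 1/59 × $2,757,950 = 46,744.92; Quinlan 3/59 × $2,757,950 = 140,234.75.
At nearest $10: Orozco $654,430; Petrov $794,660; Haddad $373,960; Becker $747,920; Bergstrom $46,740; Quinlan $140,230. Sum = $2,757,940.
Difference $2,757,950 − $2,757,940 = +$10 applied to largest allocation (Petrov): Petrov becomes $794,670.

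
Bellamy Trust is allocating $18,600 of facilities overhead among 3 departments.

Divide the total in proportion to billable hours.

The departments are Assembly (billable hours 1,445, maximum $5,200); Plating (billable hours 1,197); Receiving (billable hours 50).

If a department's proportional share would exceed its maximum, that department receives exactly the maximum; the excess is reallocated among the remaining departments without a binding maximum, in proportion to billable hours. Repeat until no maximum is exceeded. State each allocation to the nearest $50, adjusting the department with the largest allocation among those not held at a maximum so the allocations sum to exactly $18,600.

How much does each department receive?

Sum of billable hours: 2,692.
Proportional shares (ignoring caps): Assembly 9,984.03; Plating 8,270.51; Receiving 345.47.
Held at cap: Assembly ($5,200); remaining pool $13,400 reallocated over remaining billable hours 1,247.
Redistributed shares: Plating 12,862.71 → $12,850; Receiving 537.29 → $550.

Assembly: $5,200; Plating: $12,850; Receiving: $550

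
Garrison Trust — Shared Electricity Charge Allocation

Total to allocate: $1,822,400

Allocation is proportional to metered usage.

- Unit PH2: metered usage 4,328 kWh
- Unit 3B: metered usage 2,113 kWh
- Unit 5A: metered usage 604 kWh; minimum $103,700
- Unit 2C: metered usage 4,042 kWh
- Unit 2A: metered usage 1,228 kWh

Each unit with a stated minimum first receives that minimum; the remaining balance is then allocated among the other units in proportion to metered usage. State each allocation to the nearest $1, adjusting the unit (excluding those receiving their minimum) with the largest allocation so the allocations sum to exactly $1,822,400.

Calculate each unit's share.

Fund the minimums — Unit 5A $103,700. Balance $1,718,700.
Balance split over remaining metered usage 11,711: Unit PH2 635,174.93 → $635,175; Unit 3B 310,102.73 → $310,103; Unit 2C 593,201.72 → $593,202; Unit 2A 180,220.61 → $180,221.
Rounding difference −$1 applied to Unit PH2 → $635,174.

Unit PH2: $635,174 · Unit 3B: $310,103 · Unit 5A: $103,700 · Unit 2C: $593,202 · Unit 2A: $180,221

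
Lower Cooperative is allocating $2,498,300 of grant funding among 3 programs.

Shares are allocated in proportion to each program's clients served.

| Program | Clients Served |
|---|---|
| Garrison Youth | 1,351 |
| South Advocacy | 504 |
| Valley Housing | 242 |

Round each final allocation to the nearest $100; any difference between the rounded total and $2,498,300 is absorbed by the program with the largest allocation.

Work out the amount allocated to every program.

Combined clients served = 2,097.
Unrounded shares: Garrison Youth 1,351/2,097 × $2,498,300 = 1,609,539.01; South Advocacy 504/2,097 × $2,498,300 = 600,449.79; Valley Housing 242/2,097 × $2,498,300 = 288,311.21.
Rounded to nearest $100: Garrison Youth $1,609,500; South Advocacy $600,400; Valley Housing $288,300. Sum = $2,498,200.
Difference $2,498,300 − $2,498,200 = +$100 applied to largest allocation (Garrison Youth): Garrison Youth becomes $1,609,600.

Garrison Youth: $1,609,600; South Advocacy: $600,400; Valley Housing: $288,300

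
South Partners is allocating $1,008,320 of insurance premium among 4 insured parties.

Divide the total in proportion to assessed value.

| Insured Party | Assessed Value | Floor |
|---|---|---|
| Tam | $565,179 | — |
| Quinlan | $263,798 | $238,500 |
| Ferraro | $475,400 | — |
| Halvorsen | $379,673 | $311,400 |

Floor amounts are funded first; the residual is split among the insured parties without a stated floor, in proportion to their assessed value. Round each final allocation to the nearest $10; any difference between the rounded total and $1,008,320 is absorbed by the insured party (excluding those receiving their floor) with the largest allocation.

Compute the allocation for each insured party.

Tam: $248,990; Quinlan: $238,500; Ferraro: $209,430; Halvorsen: $311,400

Guaranteed amounts: Quinlan $238,500; Halvorsen $311,400. Residual $458,420.
Residual split over remaining assessed value 1,040,579: Tam 248,985.76 → $248,990; Ferraro 209,434.24 → $209,430.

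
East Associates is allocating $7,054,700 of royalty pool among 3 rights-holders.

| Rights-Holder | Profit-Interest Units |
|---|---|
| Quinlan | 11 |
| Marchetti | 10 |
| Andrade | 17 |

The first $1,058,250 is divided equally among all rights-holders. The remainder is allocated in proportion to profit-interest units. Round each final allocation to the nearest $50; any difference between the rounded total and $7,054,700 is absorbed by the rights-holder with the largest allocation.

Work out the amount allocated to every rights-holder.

Equal tier: $1,058,250 ÷ 3 = $352,750 apiece.
Remainder $5,996,450 by profit-interest units (total 38): Quinlan 1,735,814.47 → $1,735,800; Marchetti 1,578,013.16 → $1,578,000; Andrade 2,682,622.37 → $2,682,600.
Rounding difference +$50 on remainder applied to Andrade.
Totals: Quinlan $352,750 + $1,735,800 = $2,088,550; Marchetti $352,750 + $1,578,000 = $1,930,750; Andrade $352,750 + $2,682,650 = $3,035,400.

Quinlan: $2,088,550; Marchetti: $1,930,750; Andrade: $3,035,400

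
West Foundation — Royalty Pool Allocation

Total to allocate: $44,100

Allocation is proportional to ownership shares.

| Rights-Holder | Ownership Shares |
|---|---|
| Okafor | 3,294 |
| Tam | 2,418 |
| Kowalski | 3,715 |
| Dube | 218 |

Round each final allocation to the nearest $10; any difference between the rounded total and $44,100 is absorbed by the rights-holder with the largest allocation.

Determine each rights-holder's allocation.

Okafor: $15,060 · Tam: $11,060 · Kowalski: $16,980 · Dube: $1,000

Ownership shares total: 9,645.
Raw shares: Okafor 3,294/9,645 × $44,100 = 15,061.21; Tam 2,418/9,645 × $44,100 = 11,055.86; Kowalski 3,715/9,645 × $44,100 = 16,986.16; Dube 218/9,645 × $44,100 = 996.77.
Rounded to nearest $10: Okafor $15,060; Tam $11,060; Kowalski $16,990; Dube $1,000. Sum = $44,110.
Difference $44,100 − $44,110 = −$10 applied to largest allocation (Kowalski): Kowalski becomes $16,980.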